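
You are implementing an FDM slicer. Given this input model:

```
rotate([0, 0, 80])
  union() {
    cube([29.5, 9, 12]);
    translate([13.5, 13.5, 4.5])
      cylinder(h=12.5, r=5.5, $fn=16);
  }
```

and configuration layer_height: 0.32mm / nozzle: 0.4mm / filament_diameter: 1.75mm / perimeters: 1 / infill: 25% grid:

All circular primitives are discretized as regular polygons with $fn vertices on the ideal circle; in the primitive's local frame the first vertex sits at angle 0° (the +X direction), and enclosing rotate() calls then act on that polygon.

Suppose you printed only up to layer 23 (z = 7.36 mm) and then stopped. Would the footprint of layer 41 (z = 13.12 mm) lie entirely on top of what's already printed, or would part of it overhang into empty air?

entirely on top

Compare the two slices. At z = 7.36: the 29.5×9 cube contributes its full rectangle (area 265.50 mm²); the r=5.5 cylinder at (13.5, 13.5) contributes a regular 16-gon of circumradius 5.5 (area = (16/2)·5.500²·sin(360°/16) = 92.61 mm²); Combining (union): the regions partially overlap — summed areas 358.11 mm² minus the doubly-counted overlap 3.83 mm² gives 354.28 mm² — area = 354.28 mm²; (whole slice rotated 80° about Z — lengths, areas and connectivity unchanged). At z = 13.12: the cube does not reach this height (z outside [0, 12]); the r=5.5 cylinder at (13.5, 13.5) gives a regular 16-gon of circumradius 5.5 (constant along its height) (area = (16/2)·5.500²·sin(360°/16) = 92.61 mm²); Combining (union): only the r=5.5 cylinder at (13.5, 13.5) is present, so the union is just that shape — area = 92.61 mm²; (whole slice rotated 80° about Z — lengths, areas and connectivity unchanged). Checking containment: the cross-section at z = 13.12 is a subset of the cross-section at z = 7.36.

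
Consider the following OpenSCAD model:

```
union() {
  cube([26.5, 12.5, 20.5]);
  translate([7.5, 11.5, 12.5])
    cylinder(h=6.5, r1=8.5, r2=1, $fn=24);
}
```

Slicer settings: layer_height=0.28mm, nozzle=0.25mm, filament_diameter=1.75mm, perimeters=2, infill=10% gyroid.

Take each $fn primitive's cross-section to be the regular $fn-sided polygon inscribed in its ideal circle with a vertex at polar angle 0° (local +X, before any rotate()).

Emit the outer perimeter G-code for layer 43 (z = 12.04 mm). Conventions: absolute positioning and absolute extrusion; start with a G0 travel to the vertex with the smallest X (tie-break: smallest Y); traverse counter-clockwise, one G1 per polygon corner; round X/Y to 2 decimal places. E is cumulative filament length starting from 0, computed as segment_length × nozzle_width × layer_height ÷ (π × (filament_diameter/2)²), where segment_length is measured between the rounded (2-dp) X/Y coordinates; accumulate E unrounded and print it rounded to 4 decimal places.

G0 X0.00 Y0.00 Z12.04
G1 X26.50 Y0.00 E0.7712
G1 X26.50 Y12.50 E1.1350
G1 X0.00 Y12.50 E1.9062
G1 X0.00 Y0.00 E2.2700

At z = 12.04 mm: the cube (footprint 26.5×12.5) is included at this height; the cone at (7.5, 11.5) is not intersected at this z (z outside [12.5, 19]); Merging all regions: only the 26.5×12.5 cube is present, so the union is just that shape — 1 connected region. The outline is a single polygon with 4 vertices. Extrusion per mm of travel: 0.25 × 0.28 / (π × 0.875²) = 0.029103. Accumulating E over each segment gives final E = 2.2700.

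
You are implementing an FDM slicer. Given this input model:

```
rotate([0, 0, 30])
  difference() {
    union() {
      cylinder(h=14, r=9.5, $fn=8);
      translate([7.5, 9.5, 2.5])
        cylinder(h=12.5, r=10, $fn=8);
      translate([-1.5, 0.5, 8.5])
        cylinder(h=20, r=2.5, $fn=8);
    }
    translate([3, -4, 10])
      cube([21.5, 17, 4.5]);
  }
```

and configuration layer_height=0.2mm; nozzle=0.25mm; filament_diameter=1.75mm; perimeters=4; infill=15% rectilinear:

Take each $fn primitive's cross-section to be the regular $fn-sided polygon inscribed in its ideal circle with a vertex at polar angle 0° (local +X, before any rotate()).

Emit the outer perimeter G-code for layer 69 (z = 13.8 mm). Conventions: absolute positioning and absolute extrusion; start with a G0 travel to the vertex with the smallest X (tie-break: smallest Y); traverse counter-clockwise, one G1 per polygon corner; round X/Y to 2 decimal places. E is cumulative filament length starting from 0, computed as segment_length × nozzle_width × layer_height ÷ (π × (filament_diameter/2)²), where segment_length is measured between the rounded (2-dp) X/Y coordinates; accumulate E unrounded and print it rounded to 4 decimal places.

G0 X-9.18 Y2.46 Z13.80
G1 X-8.23 Y-4.75 E0.1512
G1 X-2.46 Y-9.18 E0.3024
G1 X4.75 Y-8.23 E0.4536
G1 X9.18 Y-2.46 E0.6048
G1 X8.79 Y0.46 E0.6660
G1 X4.60 Y-1.96 E0.7666
G1 X-3.90 Y12.76 E1.1200
G1 X7.40 Y19.28 E1.3911
G1 X4.33 Y21.64 E1.4716
G1 X-3.25 Y20.64 E1.6306
G1 X-7.91 Y14.57 E1.7897
G1 X-6.92 Y6.98 E1.9488
G1 X-6.16 Y6.39 E1.9688
G1 X-9.18 Y2.46 E2.0718

At z = 13.8 mm: the r=9.5 cylinder contributes a regular 8-gon of circumradius 9.5; the r=10 cylinder at (7.5, 9.5) contributes a regular 8-gon of circumradius 10; the r=2.5 cylinder at (-1.5, 0.5) contributes a regular 8-gon of circumradius 2.5; Merging all regions: the regions partially overlap (shared area 80.04 mm²), so overlapping operands fuse into one piece — 1 connected region; the cube at (3, -4) is present — its section is the full 21.5×17 rectangle; Subtracting the remaining from the first: starting from that combined region, the 21.5×17 cube at (3, -4) partially overlaps it — only the 184.17 mm² overlap (of its 365.50 mm²) is removed, clipping the outline — 1 connected region; (whole slice rotated 30° about Z — lengths, areas and connectivity unchanged). The outline is a single polygon with 14 vertices. Extrusion per mm of travel: 0.25 × 0.2 / (π × 0.875²) = 0.020788. Accumulating E over each segment gives final E = 2.0718.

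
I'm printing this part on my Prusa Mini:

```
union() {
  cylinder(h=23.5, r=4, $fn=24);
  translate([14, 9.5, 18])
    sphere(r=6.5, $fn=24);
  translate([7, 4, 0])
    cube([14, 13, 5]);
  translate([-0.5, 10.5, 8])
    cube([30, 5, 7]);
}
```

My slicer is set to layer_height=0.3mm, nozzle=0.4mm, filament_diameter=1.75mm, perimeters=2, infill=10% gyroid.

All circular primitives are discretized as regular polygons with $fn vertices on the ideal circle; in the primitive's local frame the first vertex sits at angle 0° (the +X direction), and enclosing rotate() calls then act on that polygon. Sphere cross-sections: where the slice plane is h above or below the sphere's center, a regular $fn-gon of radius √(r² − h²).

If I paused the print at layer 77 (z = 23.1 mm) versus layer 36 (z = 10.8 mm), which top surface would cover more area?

layer 36 (z = 10.8 mm)

Layer 77 (z = 23.1): the cylinder: section is a regular 24-gon, circumradius r=4 (area = (24/2)·4.000²·sin(360°/24) = 49.69 mm²); the r=6.5 sphere at (14, 9.5) slices to a regular 24-gon of circumradius 4.030 (√(r²−h²) with h=5.1 from center) (area = (24/2)·4.030²·sin(360°/24) = 50.44 mm²); the cube at (7, 4) is not intersected at this z (z outside [0, 5]); the cube at (-0.5, 10.5) is absent (z outside [8, 15]); Merging all regions: the 2 present regions are separate (no shared area or edge), so areas and boundary lengths simply add and each stays a separate island — area = 100.13 mm². So its area = 100.13 mm². Layer 36 (z = 10.8): the cylinder: section is a regular 24-gon, circumradius r=4 (area = (24/2)·4.000²·sin(360°/24) = 49.69 mm²); the sphere at (14, 9.5) is not intersected at this z (|z−center|=7.200 > r=6.5); the cube at (7, 4) is not intersected at this z (z outside [0, 5]); the cube at (-0.5, 10.5) is present — its section is the full 30×5 rectangle (area 150.00 mm²); Taking the union: the 2 present regions are separate (no shared area or edge), so areas and boundary lengths simply add and each stays a separate island — area = 199.69 mm². So its area = 199.69 mm². Layer 36 is larger (199.69 vs 100.13 mm²).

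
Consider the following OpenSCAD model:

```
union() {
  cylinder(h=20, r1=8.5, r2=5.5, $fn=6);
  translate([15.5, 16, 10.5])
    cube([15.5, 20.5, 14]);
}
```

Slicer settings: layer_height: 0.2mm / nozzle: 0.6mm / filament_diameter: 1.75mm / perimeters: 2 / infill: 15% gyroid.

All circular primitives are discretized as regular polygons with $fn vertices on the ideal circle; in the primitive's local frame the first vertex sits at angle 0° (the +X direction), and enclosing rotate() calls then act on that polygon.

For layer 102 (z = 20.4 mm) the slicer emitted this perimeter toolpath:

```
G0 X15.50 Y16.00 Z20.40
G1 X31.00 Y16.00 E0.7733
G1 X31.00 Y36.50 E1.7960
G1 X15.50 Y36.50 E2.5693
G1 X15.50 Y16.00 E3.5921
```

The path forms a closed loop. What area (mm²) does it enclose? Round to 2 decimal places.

317.75 mm²

Apply the shoelace formula to the sequence of (X, Y) vertices; enclosed area = 317.75 mm².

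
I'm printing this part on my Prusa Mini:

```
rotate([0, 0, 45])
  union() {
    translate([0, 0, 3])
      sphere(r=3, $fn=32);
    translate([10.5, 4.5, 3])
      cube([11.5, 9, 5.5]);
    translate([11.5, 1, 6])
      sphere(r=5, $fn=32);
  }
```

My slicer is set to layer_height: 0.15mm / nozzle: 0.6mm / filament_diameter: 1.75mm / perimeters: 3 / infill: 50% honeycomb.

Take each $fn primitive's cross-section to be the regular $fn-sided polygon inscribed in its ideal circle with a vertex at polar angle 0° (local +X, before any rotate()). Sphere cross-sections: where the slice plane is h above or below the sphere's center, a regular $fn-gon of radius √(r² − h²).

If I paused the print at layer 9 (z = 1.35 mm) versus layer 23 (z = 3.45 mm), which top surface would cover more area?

Layer 9 (z = 1.35): the r=3 sphere contributes a regular 32-gon of circumradius √(3²−1.65²) = 2.505 (area = (32/2)·2.505²·sin(360°/32) = 19.59 mm²); the cube at (10.5, 4.5) is not intersected at this z (z outside [3, 8.5]); the sphere at (11.5, 1): section is a regular 32-gon, circumradius = √(r²−h²) = √(5²−4.65²) = 1.838 (area = (32/2)·1.838²·sin(360°/32) = 10.54 mm²); Combining (union): the 2 present regions are separate (no shared area or edge), so areas and boundary lengths simply add and each stays a separate island — area = 30.14 mm²; (whole slice rotated 45° about Z — lengths, areas and connectivity unchanged). So its area = 30.14 mm². Layer 23 (z = 3.45): the r=3 sphere slices to a regular 32-gon of circumradius 2.966 (√(r²−h²) with h=0.45 from center) (area = (32/2)·2.966²·sin(360°/32) = 27.46 mm²); the cube at (10.5, 4.5) (footprint 11.5×9) is included at this height (area 103.50 mm²); the r=5 sphere at (11.5, 1) slices to a regular 32-gon of circumradius 4.301 (√(r²−h²) with h=2.55 from center) (area = (32/2)·4.301²·sin(360°/32) = 57.74 mm²); Merging all regions: the regions partially overlap — summed areas 188.70 mm² minus the doubly-counted overlap 2.07 mm² gives 186.62 mm² — area = 186.62 mm²; (rotated 45° about Z; rotation is an isometry so areas/perimeters/island counts are preserved). So its area = 186.62 mm². Layer 23 is larger (186.62 vs 30.14 mm²).

layer 23 (z = 3.45 mm)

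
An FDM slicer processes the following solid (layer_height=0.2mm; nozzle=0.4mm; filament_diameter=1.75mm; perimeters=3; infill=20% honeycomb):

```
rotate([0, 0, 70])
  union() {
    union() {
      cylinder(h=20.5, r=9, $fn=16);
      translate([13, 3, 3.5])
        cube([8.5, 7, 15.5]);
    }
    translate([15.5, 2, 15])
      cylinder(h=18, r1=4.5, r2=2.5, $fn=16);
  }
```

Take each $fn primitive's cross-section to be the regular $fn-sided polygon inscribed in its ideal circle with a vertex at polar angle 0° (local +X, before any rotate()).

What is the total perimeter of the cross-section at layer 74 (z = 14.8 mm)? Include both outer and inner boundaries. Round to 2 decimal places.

At z = 14.8 mm: the r=9 cylinder contributes a regular 16-gon of circumradius 9 (perimeter = 2·16·9.000·sin(180°/16) = 56.19 mm); the cube at (13, 3) (footprint 8.5×7) is included at this height (perimeter 31.00 mm); Combining (union): the 2 present regions are separate (no shared area or edge), so areas and boundary lengths simply add and each stays a separate island — boundary = 87.19 mm; the cone at (15.5, 2) does not reach this height (z outside [15, 33]); Taking the union: only that combined region is present, so the union is just that shape — boundary = 87.19 mm; (whole slice rotated 70° about Z — lengths, areas and connectivity unchanged). Overall, the cross-section has 2 separate islands. Total boundary length (outer) = 87.19 mm.

87.19 mm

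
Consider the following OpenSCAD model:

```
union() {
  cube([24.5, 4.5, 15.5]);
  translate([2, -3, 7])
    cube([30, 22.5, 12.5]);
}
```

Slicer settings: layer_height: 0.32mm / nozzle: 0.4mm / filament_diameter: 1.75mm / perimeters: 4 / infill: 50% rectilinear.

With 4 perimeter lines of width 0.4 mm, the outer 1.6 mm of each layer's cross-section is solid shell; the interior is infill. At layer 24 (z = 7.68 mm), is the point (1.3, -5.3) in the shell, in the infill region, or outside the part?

At z = 7.68 mm: the cube is present — its section is the full 24.5×4.5 rectangle; the 30×22.5 cube at (2, -3) contributes its full rectangle; Taking the union: the regions partially overlap (shared area 101.25 mm²), so overlapping operands fuse into one piece — 1 connected region. Overall, the cross-section is a single solid region. The nearest boundary edge runs (32.00, -3.00)→(2.00, -3.00); distance from the point to it = 2.40 mm. The point is not inside any of the regions above, so it lies outside the cross-section (2.40 mm from the nearest boundary).

outside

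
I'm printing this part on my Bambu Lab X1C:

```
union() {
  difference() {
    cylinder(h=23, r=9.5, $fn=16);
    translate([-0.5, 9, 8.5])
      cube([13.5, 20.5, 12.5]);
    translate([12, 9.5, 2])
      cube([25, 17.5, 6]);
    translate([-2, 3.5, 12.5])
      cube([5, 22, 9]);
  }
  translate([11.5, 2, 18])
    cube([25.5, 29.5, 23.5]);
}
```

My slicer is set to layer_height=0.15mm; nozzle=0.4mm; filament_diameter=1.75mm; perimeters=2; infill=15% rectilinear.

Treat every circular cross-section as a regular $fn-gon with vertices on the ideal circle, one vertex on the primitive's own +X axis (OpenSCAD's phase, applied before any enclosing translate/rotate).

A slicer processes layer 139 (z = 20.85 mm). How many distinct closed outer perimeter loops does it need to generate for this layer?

2

At z = 20.85 mm: the r=9.5 cylinder gives a regular 16-gon of circumradius 9.5 (constant along its height); the cube at (-0.5, 9) is present — its section is the full 13.5×20.5 rectangle; the cube at (12, 9.5) is absent (z outside [2, 8]); the 5×22 cube at (-2, 3.5) contributes its full rectangle; Subtracting the remaining from the first: starting from the r=9.5 cylinder, the 13.5×20.5 cube at (-0.5, 9) partially overlaps it — only the 0.85 mm² overlap (of its 276.75 mm²) is removed, clipping the outline; the 5×22 cube at (-2, 3.5) partially overlaps it — only the 27.85 mm² overlap (of its 110.00 mm²) is removed, clipping the outline — 1 connected region; the 25.5×29.5 cube at (11.5, 2) contributes its full rectangle; Taking the union: the 2 present regions are separate (no shared area or edge), so areas and boundary lengths simply add and each stays a separate island — 2 connected regions. The result has 2 disconnected regions.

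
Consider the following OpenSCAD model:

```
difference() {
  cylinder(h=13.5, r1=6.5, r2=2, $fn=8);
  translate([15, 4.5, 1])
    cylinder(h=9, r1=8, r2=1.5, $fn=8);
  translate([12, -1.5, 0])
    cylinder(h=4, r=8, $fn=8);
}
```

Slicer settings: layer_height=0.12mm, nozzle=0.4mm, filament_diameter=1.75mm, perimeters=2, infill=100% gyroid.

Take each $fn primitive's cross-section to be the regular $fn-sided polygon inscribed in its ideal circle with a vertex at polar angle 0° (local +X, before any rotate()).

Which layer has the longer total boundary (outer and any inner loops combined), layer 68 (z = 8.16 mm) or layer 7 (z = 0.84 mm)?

Layer 68 (z = 8.16): the cone (r1=6.5→r2=2) has section circumradius 3.780 here — a regular 8-gon (perimeter = 2·8·3.780·sin(180°/8) = 23.14 mm); the cone at (15, 4.5): at t=0.796 of its height the radius interpolates to r₁+(r₂−r₁)t = 2.829, giving a regular 8-gon of that circumradius (perimeter = 2·8·2.829·sin(180°/8) = 17.32 mm); the cylinder at (12, -1.5) does not reach this height (z outside [0, 4]); Taking the first minus the rest: starting from the cone, the cone at (15, 4.5) misses the remaining region (no effect) — boundary = 23.14 mm. So its perimeter = 23.14 mm. Layer 7 (z = 0.84): the cone (r1=6.5→r2=2) has section circumradius 6.220 here — a regular 8-gon (perimeter = 2·8·6.220·sin(180°/8) = 38.08 mm); the cone at (15, 4.5) does not reach this height (z outside [1, 10]); the r=8 cylinder at (12, -1.5) gives a regular 8-gon of circumradius 8 (constant along its height) (perimeter = 2·8·8.000·sin(180°/8) = 48.98 mm); Taking the first minus the rest: starting from the cone, the r=8 cylinder at (12, -1.5) partially overlaps it — only the 5.48 mm² overlap (of its 181.02 mm²) is removed, clipping the outline — boundary = 38.08 mm. So its perimeter = 38.08 mm. Layer 7 is larger (38.08 vs 23.14 mm).

layer 7 (z = 0.84 mm)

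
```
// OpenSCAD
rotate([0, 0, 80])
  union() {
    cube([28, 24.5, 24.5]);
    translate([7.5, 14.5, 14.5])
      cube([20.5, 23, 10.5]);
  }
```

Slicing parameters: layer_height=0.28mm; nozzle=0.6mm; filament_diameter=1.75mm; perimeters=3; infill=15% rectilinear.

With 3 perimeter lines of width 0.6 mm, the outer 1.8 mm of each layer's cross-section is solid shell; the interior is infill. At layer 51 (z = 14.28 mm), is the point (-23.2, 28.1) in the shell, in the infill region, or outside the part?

outside

At z = 14.28 mm: the cube (footprint 28×24.5) is included at this height; the cube at (7.5, 14.5) is absent (z outside [14.5, 25]); Combining (union): only the 28×24.5 cube is present, so the union is just that shape — 1 connected region; (rotated 80° about Z; rotation is an isometry so areas/perimeters/island counts are preserved). Overall, the cross-section is a single solid region. Undo the 80° rotation: the query point maps to (23.644, 27.727) in the un-rotated model frame. The nearest boundary edge runs (28.00, 24.50)→(0.00, 24.50); distance from the point to it = 3.23 mm. The point is not inside any of the regions above, so it lies outside the cross-section (3.23 mm from the nearest boundary).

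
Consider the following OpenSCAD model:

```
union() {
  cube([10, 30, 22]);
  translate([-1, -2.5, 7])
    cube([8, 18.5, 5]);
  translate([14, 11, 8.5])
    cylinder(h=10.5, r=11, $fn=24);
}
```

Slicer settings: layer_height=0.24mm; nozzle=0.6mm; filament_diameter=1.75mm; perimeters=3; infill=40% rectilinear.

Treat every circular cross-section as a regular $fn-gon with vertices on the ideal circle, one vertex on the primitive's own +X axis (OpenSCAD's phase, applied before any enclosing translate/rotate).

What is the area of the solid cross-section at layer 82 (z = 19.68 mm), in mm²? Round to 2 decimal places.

300.00 mm²

At z = 19.68 mm: the 10×30 cube contributes its full rectangle (area 300.00 mm²); the cube at (-1, -2.5) is not intersected at this z (z outside [7, 12]); the cylinder at (14, 11) is absent (z outside [8.5, 19]); Taking the union: only the 10×30 cube is present, so the union is just that shape — area = 300.00 mm². Overall, the cross-section is a single solid region. Net area = 300.00 mm².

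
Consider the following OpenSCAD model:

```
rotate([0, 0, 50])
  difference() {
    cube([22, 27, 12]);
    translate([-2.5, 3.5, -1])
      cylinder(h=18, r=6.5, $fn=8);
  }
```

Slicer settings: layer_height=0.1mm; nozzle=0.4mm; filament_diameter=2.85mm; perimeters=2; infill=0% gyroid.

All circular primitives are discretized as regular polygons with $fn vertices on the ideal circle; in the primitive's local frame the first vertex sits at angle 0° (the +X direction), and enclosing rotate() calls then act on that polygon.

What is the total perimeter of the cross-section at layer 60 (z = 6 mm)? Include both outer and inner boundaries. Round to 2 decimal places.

97.52 mm

At z = 6 mm: the cube (footprint 22×27) is included at this height (perimeter 98.00 mm); the r=6.5 cylinder at (-2.5, 3.5) gives a regular 8-gon of circumradius 6.5 (constant along its height) (perimeter = 2·8·6.500·sin(180°/8) = 39.80 mm); Subtracting the remaining from the first: starting from the 22×27 cube, the r=6.5 cylinder at (-2.5, 3.5) partially overlaps it — only the 26.38 mm² overlap (of its 119.50 mm²) is removed, clipping the outline — boundary = 97.52 mm; (rotated 50° about Z; rotation is an isometry so areas/perimeters/island counts are preserved). Overall, the cross-section is a single solid region. Total boundary length (outer) = 97.52 mm.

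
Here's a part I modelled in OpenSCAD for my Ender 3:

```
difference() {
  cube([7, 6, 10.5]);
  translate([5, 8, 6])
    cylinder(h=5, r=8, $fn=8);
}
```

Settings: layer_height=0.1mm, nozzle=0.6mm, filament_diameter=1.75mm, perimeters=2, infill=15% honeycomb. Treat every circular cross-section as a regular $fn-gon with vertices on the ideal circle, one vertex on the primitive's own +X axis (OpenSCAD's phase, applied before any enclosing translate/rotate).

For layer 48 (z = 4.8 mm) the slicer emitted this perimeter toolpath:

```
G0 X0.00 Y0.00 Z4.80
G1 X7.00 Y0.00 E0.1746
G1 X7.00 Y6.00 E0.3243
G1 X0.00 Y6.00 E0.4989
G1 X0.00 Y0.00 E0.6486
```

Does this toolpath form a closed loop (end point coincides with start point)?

yes

Start point (G0): (0.00, 0.00). End point (last G1): the path returns to the start — closed.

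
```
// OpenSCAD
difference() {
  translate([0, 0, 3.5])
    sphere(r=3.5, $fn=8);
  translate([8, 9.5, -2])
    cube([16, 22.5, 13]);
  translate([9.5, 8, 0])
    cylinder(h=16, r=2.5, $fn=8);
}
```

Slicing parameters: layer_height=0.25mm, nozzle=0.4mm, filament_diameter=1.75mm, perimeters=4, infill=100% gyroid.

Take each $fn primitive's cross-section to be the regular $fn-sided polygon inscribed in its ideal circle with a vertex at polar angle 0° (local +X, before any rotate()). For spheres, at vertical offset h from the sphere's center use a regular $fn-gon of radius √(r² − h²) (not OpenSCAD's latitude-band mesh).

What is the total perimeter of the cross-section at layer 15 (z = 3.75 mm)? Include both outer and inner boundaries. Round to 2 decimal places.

At z = 3.75 mm: the r=3.5 sphere slices to a regular 8-gon of circumradius 3.491 (√(r²−h²) with h=0.25 from center) (perimeter = 2·8·3.491·sin(180°/8) = 21.38 mm); the cube at (8, 9.5) (footprint 16×22.5) is included at this height (perimeter 77.00 mm); the cylinder at (9.5, 8): section is a regular 8-gon, circumradius r=2.5 (perimeter = 2·8·2.500·sin(180°/8) = 15.31 mm); After the difference (first − rest): starting from the r=3.5 sphere, the 16×22.5 cube at (8, 9.5) misses the remaining region (no effect); the r=2.5 cylinder at (9.5, 8) misses the remaining region (no effect) — boundary = 21.38 mm. Overall, the cross-section is a single solid region. Total boundary length (outer) = 21.38 mm.

21.38 mm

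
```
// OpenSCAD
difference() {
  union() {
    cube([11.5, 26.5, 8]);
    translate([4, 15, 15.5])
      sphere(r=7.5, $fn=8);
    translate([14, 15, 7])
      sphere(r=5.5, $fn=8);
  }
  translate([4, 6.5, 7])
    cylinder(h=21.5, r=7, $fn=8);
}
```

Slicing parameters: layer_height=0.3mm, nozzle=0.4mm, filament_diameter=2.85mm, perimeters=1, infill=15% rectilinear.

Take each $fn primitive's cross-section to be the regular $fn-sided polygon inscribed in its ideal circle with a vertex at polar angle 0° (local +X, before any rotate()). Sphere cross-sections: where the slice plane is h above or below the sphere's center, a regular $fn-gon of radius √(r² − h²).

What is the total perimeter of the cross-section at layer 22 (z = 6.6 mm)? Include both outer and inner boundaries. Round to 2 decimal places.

At z = 6.6 mm: the cube is present — its section is the full 11.5×26.5 rectangle (perimeter 76.00 mm); the sphere at (4, 15) is absent (|z−center|=8.900 > r=7.5); the sphere at (14, 15): section is a regular 8-gon, circumradius = √(r²−h²) = √(5.5²−0.4²) = 5.485 (perimeter = 2·8·5.485·sin(180°/8) = 33.59 mm); Merging all regions: the regions partially overlap (shared area 17.72 mm²), so the edge portions inside another operand are dropped and the merged outline is re-measured after clipping — boundary = 89.31 mm; the cylinder at (4, 6.5) does not reach this height (z outside [7, 28.5]); After the difference (first − rest): none of the subtracted shapes is present at this height, so that combined region is unchanged — boundary = 89.31 mm. Overall, the cross-section is a single solid region. Total boundary length (outer) = 89.31 mm.

89.31 mm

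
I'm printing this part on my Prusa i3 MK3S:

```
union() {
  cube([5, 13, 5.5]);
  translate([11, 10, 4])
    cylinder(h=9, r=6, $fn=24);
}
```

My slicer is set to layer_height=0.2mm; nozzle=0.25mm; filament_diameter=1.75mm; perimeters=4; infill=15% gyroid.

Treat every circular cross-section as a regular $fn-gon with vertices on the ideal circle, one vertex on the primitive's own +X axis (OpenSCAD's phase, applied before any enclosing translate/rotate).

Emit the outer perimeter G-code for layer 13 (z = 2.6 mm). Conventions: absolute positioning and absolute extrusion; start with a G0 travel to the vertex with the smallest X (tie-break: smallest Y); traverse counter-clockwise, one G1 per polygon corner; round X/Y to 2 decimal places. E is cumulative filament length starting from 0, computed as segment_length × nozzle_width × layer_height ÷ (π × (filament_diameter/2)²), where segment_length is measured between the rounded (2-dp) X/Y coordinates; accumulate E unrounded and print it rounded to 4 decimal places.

G0 X0.00 Y0.00 Z2.60
G1 X5.00 Y0.00 E0.1039
G1 X5.00 Y13.00 E0.3742
G1 X0.00 Y13.00 E0.4781
G1 X0.00 Y0.00 E0.7484

At z = 2.6 mm: the cube (footprint 5×13) is included at this height; the cylinder at (11, 10) does not reach this height (z outside [4, 13]); Merging all regions: only the 5×13 cube is present, so the union is just that shape — 1 connected region. The outline is a single polygon with 4 vertices. Extrusion per mm of travel: 0.25 × 0.2 / (π × 0.875²) = 0.020788. Accumulating E over each segment gives final E = 0.7484.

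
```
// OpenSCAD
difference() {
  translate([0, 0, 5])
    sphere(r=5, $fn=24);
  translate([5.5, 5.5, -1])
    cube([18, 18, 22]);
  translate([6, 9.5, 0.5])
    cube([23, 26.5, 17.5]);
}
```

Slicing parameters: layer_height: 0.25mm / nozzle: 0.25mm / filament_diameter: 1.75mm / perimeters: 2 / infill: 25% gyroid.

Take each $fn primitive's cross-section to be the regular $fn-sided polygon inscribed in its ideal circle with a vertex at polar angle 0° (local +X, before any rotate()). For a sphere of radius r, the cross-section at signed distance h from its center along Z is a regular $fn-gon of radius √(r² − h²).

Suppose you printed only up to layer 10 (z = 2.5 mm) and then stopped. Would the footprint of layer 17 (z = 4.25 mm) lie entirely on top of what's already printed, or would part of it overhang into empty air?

Compare the two slices. At z = 2.5: the r=5 sphere contributes a regular 24-gon of circumradius √(5²−2.5²) = 4.330 (area = (24/2)·4.330²·sin(360°/24) = 58.23 mm²); the 18×18 cube at (5.5, 5.5) contributes its full rectangle (area 324.00 mm²); the 23×26.5 cube at (6, 9.5) contributes its full rectangle (area 609.50 mm²); After the difference (first − rest): starting from the r=5 sphere (58.23 mm²), the 18×18 cube at (5.5, 5.5) misses the remaining region (no effect); the 23×26.5 cube at (6, 9.5) misses the remaining region (no effect) — area = 58.23 mm². At z = 4.25: the sphere: section is a regular 24-gon, circumradius = √(r²−h²) = √(5²−0.75²) = 4.943 (area = (24/2)·4.943²·sin(360°/24) = 75.90 mm²); the 18×18 cube at (5.5, 5.5) contributes its full rectangle (area 324.00 mm²); the 23×26.5 cube at (6, 9.5) contributes its full rectangle (area 609.50 mm²); After the difference (first − rest): starting from the r=5 sphere (75.90 mm²), the 18×18 cube at (5.5, 5.5) misses the remaining region (no effect); the 23×26.5 cube at (6, 9.5) misses the remaining region (no effect) — area = 75.90 mm². Checking containment: at z = 4.25 the cross-section extends beyond the z = 2.5 cross-section by about 17.66 mm².

part overhangs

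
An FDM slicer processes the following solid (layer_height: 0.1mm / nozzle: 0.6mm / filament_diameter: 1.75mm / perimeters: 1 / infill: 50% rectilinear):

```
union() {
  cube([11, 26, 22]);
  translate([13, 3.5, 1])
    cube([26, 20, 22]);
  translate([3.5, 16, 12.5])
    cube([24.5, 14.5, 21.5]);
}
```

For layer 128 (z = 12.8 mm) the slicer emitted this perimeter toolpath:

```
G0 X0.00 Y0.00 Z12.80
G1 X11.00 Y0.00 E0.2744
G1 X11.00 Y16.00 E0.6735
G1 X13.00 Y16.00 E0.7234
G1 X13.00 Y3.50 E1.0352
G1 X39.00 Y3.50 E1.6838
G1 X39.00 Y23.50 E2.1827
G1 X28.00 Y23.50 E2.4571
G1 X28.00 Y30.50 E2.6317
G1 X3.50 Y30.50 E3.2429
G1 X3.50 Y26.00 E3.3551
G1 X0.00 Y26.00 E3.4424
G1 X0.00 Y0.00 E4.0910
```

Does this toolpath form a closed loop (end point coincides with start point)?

yes

Start point (G0): (0.00, 0.00). End point (last G1): the path returns to the start — closed.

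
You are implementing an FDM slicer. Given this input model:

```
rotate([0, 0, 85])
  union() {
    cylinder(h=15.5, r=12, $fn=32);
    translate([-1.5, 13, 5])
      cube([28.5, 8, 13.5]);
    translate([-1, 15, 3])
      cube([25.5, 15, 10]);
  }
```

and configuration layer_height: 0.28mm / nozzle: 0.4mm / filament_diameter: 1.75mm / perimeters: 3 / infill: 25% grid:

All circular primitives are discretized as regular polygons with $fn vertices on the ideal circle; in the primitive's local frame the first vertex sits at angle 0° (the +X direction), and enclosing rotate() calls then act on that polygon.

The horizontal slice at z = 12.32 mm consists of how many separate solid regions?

2

At z = 12.32 mm: the r=12 cylinder contributes a regular 32-gon of circumradius 12; the 28.5×8 cube at (-1.5, 13) contributes its full rectangle; the 25.5×15 cube at (-1, 15) contributes its full rectangle; Merging all regions: the regions partially overlap (shared area 153.00 mm²), so overlapping operands fuse into one piece — 2 connected regions; (whole slice rotated 85° about Z — lengths, areas and connectivity unchanged). The result has 2 disconnected regions.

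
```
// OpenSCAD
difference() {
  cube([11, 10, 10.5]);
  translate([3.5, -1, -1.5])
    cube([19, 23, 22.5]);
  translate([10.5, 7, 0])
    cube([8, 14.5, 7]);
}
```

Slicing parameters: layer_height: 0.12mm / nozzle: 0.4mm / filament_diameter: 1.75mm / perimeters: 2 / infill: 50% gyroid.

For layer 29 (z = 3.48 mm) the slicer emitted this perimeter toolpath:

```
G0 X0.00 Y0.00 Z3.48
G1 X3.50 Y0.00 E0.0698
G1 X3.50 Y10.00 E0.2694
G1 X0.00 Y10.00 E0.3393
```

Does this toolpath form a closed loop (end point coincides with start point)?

Start point (G0): (0.00, 0.00). End point (last G1): the path does not return to the start — open.

no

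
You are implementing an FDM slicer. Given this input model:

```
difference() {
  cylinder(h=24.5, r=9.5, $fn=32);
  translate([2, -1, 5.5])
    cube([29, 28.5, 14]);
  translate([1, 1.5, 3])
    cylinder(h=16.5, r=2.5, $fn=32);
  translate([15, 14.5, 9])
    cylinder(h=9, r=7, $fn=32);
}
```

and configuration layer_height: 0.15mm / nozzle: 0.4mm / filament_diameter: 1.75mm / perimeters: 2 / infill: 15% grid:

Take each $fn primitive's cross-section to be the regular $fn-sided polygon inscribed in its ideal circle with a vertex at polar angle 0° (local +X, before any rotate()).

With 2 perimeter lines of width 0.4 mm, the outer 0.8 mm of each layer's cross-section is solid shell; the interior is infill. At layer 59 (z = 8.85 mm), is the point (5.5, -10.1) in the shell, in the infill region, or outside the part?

outside

At z = 8.85 mm: the cylinder: section is a regular 32-gon, circumradius r=9.5; the cube at (2, -1) is present — its section is the full 29×28.5 rectangle; the cylinder at (1, 1.5): section is a regular 32-gon, circumradius r=2.5; the cylinder at (15, 14.5) does not reach this height (z outside [9, 18]); Taking the first minus the rest: starting from the r=9.5 cylinder, the 29×28.5 cube at (2, -1) partially overlaps it — only the 59.08 mm² overlap (of its 826.50 mm²) is removed, clipping the outline; the r=2.5 cylinder at (1, 1.5) partially overlaps it — only the 14.60 mm² overlap (of its 19.51 mm²) is removed, clipping the outline — 1 connected region. Overall, the cross-section is a single solid region. The nearest boundary edge runs (5.28, -7.90)→(3.64, -8.78); distance from the point to it = 2.05 mm. The point is not inside any of the regions above, so it lies outside the cross-section (2.05 mm from the nearest boundary).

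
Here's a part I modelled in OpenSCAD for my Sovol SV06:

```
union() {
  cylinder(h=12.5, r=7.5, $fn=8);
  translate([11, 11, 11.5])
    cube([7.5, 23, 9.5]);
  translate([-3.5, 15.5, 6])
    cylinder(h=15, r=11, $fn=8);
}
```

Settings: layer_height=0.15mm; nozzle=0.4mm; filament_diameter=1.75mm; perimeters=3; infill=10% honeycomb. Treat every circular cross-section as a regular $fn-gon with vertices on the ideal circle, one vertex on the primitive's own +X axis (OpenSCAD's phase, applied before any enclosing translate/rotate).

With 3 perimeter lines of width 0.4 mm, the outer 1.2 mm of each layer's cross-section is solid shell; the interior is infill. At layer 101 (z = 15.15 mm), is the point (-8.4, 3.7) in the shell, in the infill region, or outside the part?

outside

At z = 15.15 mm: the cylinder is not intersected at this z (z outside [0, 12.5]); the 7.5×23 cube at (11, 11) contributes its full rectangle; the r=11 cylinder at (-3.5, 15.5) contributes a regular 8-gon of circumradius 11; Taking the union: the 2 present regions are separate (no shared area or edge), so areas and boundary lengths simply add and each stays a separate island — 2 connected regions. Overall, the cross-section has 2 separate islands. The nearest boundary edge runs (-3.50, 4.50)→(-11.28, 7.72); distance from the point to it = 2.61 mm. The point is not inside any of the regions above, so it lies outside the cross-section (2.61 mm from the nearest boundary).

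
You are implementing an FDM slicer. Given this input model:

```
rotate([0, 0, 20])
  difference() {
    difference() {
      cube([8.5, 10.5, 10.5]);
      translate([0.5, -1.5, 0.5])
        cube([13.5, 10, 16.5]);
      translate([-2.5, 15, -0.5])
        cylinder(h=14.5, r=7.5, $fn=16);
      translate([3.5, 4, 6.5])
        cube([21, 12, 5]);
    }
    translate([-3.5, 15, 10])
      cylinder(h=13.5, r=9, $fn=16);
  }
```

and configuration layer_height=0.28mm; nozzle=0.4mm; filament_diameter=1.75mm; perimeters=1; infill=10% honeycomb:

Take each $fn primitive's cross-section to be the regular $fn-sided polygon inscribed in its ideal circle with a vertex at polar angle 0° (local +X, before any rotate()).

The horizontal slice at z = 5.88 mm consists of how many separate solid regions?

At z = 5.88 mm: the 8.5×10.5 cube contributes its full rectangle; the cube at (0.5, -1.5) is present — its section is the full 13.5×10 rectangle; the r=7.5 cylinder at (-2.5, 15) gives a regular 16-gon of circumradius 7.5 (constant along its height); the cube at (3.5, 4) is absent (z outside [6.5, 11.5]); Taking the first minus the rest: starting from the 8.5×10.5 cube, the 13.5×10 cube at (0.5, -1.5) partially overlaps it — only the 68.00 mm² overlap (of its 135.00 mm²) is removed, clipping the outline; the r=7.5 cylinder at (-2.5, 15) partially overlaps it — only the 4.97 mm² overlap (of its 172.21 mm²) is removed, clipping the outline — 2 connected regions; the cylinder at (-3.5, 15) is absent (z outside [10, 23.5]); After the difference (first − rest): none of the subtracted shapes is present at this height, so that combined region is unchanged — 2 connected regions; (rotated 20° about Z; rotation is an isometry so areas/perimeters/island counts are preserved). The result has 2 disconnected regions.

2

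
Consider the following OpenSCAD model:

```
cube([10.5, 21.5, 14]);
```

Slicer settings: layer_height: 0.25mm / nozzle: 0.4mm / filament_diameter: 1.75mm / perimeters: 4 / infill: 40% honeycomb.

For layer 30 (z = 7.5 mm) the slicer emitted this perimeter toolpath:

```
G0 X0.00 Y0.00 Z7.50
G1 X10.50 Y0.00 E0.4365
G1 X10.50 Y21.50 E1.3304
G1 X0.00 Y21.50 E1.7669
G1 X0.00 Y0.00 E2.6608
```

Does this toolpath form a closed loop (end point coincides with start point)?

yes

Start point (G0): (0.00, 0.00). End point (last G1): the path returns to the start — closed.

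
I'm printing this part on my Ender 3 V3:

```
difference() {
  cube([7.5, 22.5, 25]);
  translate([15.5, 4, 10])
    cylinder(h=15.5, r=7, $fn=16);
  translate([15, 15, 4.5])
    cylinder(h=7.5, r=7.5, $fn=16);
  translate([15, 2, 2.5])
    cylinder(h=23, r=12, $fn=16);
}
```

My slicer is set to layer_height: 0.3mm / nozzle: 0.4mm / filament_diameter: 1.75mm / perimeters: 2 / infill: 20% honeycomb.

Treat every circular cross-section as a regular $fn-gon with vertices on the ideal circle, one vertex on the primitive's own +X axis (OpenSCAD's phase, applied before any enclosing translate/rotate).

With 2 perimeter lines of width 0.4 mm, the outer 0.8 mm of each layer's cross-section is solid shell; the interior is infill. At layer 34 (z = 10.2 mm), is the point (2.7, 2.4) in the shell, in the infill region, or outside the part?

shell

At z = 10.2 mm: the 7.5×22.5 cube contributes its full rectangle; the r=7 cylinder at (15.5, 4) gives a regular 16-gon of circumradius 7 (constant along its height); the cylinder at (15, 15): section is a regular 16-gon, circumradius r=7.5; the r=12 cylinder at (15, 2) contributes a regular 16-gon of circumradius 12; After the difference (first − rest): starting from the 7.5×22.5 cube, the r=7 cylinder at (15.5, 4) misses the remaining region (no effect); the r=7.5 cylinder at (15, 15) misses the remaining region (no effect); the r=12 cylinder at (15, 2) partially overlaps it — only the 36.39 mm² overlap (of its 440.85 mm²) is removed, clipping the outline — 1 connected region. Overall, the cross-section is a single solid region. The nearest boundary edge runs (3.91, 6.59)→(3.00, 2.00); distance from the point to it = 0.37 mm. The point is inside the cross-section, 0.37 mm from the nearest boundary — within the 0.8 mm shell band (2 × 0.4).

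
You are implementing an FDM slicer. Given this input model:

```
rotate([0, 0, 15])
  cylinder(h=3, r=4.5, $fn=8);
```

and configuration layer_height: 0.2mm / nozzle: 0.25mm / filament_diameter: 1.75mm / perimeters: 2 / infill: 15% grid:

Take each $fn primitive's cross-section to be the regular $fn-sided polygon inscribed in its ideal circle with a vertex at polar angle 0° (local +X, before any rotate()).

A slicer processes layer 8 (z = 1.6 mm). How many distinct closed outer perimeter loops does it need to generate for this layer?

At z = 1.6 mm: the r=4.5 cylinder gives a regular 8-gon of circumradius 4.5 (constant along its height); (rotated 15° about Z; rotation is an isometry so areas/perimeters/island counts are preserved). The result has 1 disconnected region.

1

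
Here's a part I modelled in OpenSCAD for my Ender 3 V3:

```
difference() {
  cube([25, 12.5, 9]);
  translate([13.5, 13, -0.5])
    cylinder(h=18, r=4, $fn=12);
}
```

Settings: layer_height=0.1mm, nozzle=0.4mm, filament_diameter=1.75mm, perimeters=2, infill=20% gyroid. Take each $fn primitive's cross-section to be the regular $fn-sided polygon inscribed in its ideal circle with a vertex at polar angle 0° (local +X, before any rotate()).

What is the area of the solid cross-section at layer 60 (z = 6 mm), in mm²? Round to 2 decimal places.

292.43 mm²

At z = 6 mm: the cube is present — its section is the full 25×12.5 rectangle (area 312.50 mm²); the r=4 cylinder at (13.5, 13) gives a regular 12-gon of circumradius 4 (constant along its height) (area = (12/2)·4.000²·sin(360°/12) = 48.00 mm²); After the difference (first − rest): starting from the 25×12.5 cube (312.50 mm²), the r=4 cylinder at (13.5, 13) partially overlaps it — only the 20.07 mm² overlap (of its 48.00 mm²) is removed, clipping the outline — area = 292.43 mm². Overall, the cross-section is a single solid region. Net area = 292.43 mm².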